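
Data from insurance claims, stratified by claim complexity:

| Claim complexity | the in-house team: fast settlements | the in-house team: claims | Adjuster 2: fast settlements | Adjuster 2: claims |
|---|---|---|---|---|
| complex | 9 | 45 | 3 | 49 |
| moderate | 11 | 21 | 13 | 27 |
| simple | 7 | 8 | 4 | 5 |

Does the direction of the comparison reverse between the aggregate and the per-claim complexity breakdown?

Complex: the in-house team 9/45 = 20.0%, Adjuster 2 3/49 = 6.1% → the in-house team
Moderate: the in-house team 11/21 = 52.4%, Adjuster 2 13/27 = 48.1% → the in-house team
Simple: the in-house team 7/8 = 87.5%, Adjuster 2 4/5 = 80.0% → the in-house team
Overall: the in-house team 27/74 = 36.5%, Adjuster 2 20/81 = 24.7% → the in-house team
The in-house team wins overall and in every claim group — no reversal.

No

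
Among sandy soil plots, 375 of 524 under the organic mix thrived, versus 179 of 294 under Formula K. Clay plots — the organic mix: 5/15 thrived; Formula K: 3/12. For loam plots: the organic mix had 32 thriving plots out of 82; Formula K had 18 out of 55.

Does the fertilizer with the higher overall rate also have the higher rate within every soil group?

Yes

Sandy soil: the organic mix 375/524 = 71.6%, Formula K 179/294 = 60.9% → the organic mix
Clay: the organic mix 5/15 = 33.3%, Formula K 3/12 = 25.0% → the organic mix
Loam: the organic mix 32/82 = 39.0%, Formula K 18/55 = 32.7% → the organic mix
Overall: the organic mix 412/621 = 66.3%, Formula K 200/361 = 55.4% → the organic mix
The organic mix wins overall and in every soil group — no reversal.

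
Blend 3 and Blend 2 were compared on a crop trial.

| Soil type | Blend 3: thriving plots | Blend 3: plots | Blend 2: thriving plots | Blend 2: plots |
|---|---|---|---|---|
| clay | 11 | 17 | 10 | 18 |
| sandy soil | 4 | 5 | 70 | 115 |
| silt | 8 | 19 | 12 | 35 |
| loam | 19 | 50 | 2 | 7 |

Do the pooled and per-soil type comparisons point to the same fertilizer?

Clay: Blend 3 11/17 = 64.7%, Blend 2 10/18 = 55.6% → Blend 3
Sandy soil: Blend 3 4/5 = 80.0%, Blend 2 70/115 = 60.9% → Blend 3
Silt: Blend 3 8/19 = 42.1%, Blend 2 12/35 = 34.3% → Blend 3
Loam: Blend 3 19/50 = 38.0%, Blend 2 2/7 = 28.6% → Blend 3
Overall: Blend 3 42/91 = 46.2%, Blend 2 94/175 = 53.7% → Blend 2
Blend 3 wins each soil group but Blend 2 wins overall — the comparison reverses. Blend 3's plots skew toward loam, which has a lower base rate.

No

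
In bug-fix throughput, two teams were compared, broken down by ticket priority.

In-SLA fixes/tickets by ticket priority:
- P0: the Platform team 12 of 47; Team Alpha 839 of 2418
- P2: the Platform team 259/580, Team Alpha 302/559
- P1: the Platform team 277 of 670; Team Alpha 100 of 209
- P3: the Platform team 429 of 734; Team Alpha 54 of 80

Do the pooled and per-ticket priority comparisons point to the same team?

P0: the Platform team 12/47 = 25.5%, Team Alpha 839/2418 = 34.7% → Team Alpha
P2: the Platform team 259/580 = 44.7%, Team Alpha 302/559 = 54.0% → Team Alpha
P1: the Platform team 277/670 = 41.3%, Team Alpha 100/209 = 47.8% → Team Alpha
P3: the Platform team 429/734 = 58.4%, Team Alpha 54/80 = 67.5% → Team Alpha
Overall: the Platform team 977/2031 = 48.1%, Team Alpha 1295/3266 = 39.7% → the Platform team
Team Alpha wins each ticket group but the Platform team wins overall — the comparison reverses. Team Alpha's tickets skew toward P0, which has a lower base rate.

No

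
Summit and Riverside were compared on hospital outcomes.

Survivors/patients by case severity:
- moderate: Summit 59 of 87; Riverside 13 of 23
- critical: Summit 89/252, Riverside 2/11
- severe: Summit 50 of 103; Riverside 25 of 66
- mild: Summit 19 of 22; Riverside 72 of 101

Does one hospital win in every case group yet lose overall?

Yes

Moderate: Summit 59/87 = 67.8%, Riverside 13/23 = 56.5% → Summit
Critical: Summit 89/252 = 35.3%, Riverside 2/11 = 18.2% → Summit
Severe: Summit 50/103 = 48.5%, Riverside 25/66 = 37.9% → Summit
Mild: Summit 19/22 = 86.4%, Riverside 72/101 = 71.3% → Summit
Overall: Summit 217/464 = 46.8%, Riverside 112/201 = 55.7% → Riverside
Summit wins each case group but Riverside wins overall — the comparison reverses. Summit's patients skew toward critical, which has a lower base rate.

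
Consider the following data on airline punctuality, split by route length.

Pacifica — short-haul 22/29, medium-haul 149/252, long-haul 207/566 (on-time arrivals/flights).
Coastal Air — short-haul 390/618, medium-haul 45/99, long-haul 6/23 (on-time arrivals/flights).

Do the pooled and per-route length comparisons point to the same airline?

No

Short-haul: Pacifica 22/29 = 75.9%, Coastal Air 390/618 = 63.1% → Pacifica
Medium-haul: Pacifica 149/252 = 59.1%, Coastal Air 45/99 = 45.5% → Pacifica
Long-haul: Pacifica 207/566 = 36.6%, Coastal Air 6/23 = 26.1% → Pacifica
Overall: Pacifica 378/847 = 44.6%, Coastal Air 441/740 = 59.6% → Coastal Air
Pacifica wins each route group but Coastal Air wins overall — the comparison reverses. Pacifica's flights skew toward long-haul, which has a lower base rate.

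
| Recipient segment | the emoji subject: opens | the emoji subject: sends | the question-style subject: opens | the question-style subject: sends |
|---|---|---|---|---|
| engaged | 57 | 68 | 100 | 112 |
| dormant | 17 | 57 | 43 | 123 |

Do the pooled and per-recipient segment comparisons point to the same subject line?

Engaged: the emoji subject 57/68 = 83.8%, the question-style subject 100/112 = 89.3% → the question-style subject
Dormant: the emoji subject 17/57 = 29.8%, the question-style subject 43/123 = 35.0% → the question-style subject
Overall: the emoji subject 74/125 = 59.2%, the question-style subject 143/235 = 60.9% → the question-style subject
The question-style subject wins overall and in every recipient group — no reversal.

Yes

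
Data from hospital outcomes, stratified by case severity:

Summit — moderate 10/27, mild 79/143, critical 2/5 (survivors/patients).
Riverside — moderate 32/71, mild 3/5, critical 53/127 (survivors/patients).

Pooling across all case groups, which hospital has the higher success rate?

Summit

Moderate: Summit 10/27 = 37.0%, Riverside 32/71 = 45.1% → Riverside
Mild: Summit 79/143 = 55.2%, Riverside 3/5 = 60.0% → Riverside
Critical: Summit 2/5 = 40.0%, Riverside 53/127 = 41.7% → Riverside
Overall: Summit 91/175 = 52.0%, Riverside 88/203 = 43.3% → Summit
(Riverside wins every case group but Summit wins overall — Riverside's patients skew toward the low-rate critical group.)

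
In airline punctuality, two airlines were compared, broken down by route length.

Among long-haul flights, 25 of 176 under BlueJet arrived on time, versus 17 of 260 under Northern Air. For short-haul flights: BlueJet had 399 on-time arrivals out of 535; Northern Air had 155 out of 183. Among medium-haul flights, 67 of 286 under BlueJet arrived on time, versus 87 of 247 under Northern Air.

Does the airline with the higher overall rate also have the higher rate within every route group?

No

Long-haul: BlueJet 25/176 = 14.2%, Northern Air 17/260 = 6.5% → BlueJet
Short-haul: BlueJet 399/535 = 74.6%, Northern Air 155/183 = 84.7% → Northern Air
Medium-haul: BlueJet 67/286 = 23.4%, Northern Air 87/247 = 35.2% → Northern Air
Overall: BlueJet 491/997 = 49.2%, Northern Air 259/690 = 37.5% → BlueJet
Neither sweeps: BlueJet wins 1 of 3 groups, Northern Air wins 2. BlueJet wins overall but not every group — no Simpson reversal.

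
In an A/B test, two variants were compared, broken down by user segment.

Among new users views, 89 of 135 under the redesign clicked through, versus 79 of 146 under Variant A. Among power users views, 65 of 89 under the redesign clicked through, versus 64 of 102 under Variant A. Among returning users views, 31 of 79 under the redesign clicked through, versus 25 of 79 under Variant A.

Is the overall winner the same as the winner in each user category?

Yes

New users: the redesign 89/135 = 65.9%, Variant A 79/146 = 54.1% → the redesign
Power users: the redesign 65/89 = 73.0%, Variant A 64/102 = 62.7% → the redesign
Returning users: the redesign 31/79 = 39.2%, Variant A 25/79 = 31.6% → the redesign
Overall: the redesign 185/303 = 61.1%, Variant A 168/327 = 51.4% → the redesign
The redesign wins overall and in every user group — no reversal.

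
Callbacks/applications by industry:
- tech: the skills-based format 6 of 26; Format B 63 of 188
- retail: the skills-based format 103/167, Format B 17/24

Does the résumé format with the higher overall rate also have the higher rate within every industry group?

No

Tech: the skills-based format 6/26 = 23.1%, Format B 63/188 = 33.5% → Format B
Retail: the skills-based format 103/167 = 61.7%, Format B 17/24 = 70.8% → Format B
Overall: the skills-based format 109/193 = 56.5%, Format B 80/212 = 37.7% → the skills-based format
Format B wins each industry group but the skills-based format wins overall — the comparison reverses. Format B's applications skew toward tech, which has a lower base rate.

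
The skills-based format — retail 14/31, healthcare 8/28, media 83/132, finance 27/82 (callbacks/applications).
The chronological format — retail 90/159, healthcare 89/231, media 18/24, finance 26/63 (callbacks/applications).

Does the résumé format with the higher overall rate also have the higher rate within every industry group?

No

Retail: the skills-based format 14/31 = 45.2%, the chronological format 90/159 = 56.6% → the chronological format
Healthcare: the skills-based format 8/28 = 28.6%, the chronological format 89/231 = 38.5% → the chronological format
Media: the skills-based format 83/132 = 62.9%, the chronological format 18/24 = 75.0% → the chronological format
Finance: the skills-based format 27/82 = 32.9%, the chronological format 26/63 = 41.3% → the chronological format
Overall: the skills-based format 132/273 = 48.4%, the chronological format 223/477 = 46.8% → the skills-based format
The chronological format wins each industry group but the skills-based format wins overall — the comparison reverses. The chronological format's applications skew toward healthcare, which has a lower base rate.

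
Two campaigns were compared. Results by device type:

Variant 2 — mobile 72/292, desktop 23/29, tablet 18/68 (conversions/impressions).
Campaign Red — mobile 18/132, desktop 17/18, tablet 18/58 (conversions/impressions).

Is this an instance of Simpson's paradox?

No

Mobile: Variant 2 72/292 = 24.7%, Campaign Red 18/132 = 13.6% → Variant 2
Desktop: Variant 2 23/29 = 79.3%, Campaign Red 17/18 = 94.4% → Campaign Red
Tablet: Variant 2 18/68 = 26.5%, Campaign Red 18/58 = 31.0% → Campaign Red
Overall: Variant 2 113/389 = 29.0%, Campaign Red 53/208 = 25.5% → Variant 2
Neither sweeps: Variant 2 wins 1 of 3 groups, Campaign Red wins 2. Variant 2 wins overall but not every group — no Simpson reversal.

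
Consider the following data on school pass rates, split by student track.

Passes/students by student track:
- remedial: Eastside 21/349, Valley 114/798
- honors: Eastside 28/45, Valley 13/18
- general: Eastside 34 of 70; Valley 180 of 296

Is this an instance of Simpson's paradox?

No

Remedial: Eastside 21/349 = 6.0%, Valley 114/798 = 14.3% → Valley
Honors: Eastside 28/45 = 62.2%, Valley 13/18 = 72.2% → Valley
General: Eastside 34/70 = 48.6%, Valley 180/296 = 60.8% → Valley
Overall: Eastside 83/464 = 17.9%, Valley 307/1112 = 27.6% → Valley
Valley wins overall and in every student group — no reversal.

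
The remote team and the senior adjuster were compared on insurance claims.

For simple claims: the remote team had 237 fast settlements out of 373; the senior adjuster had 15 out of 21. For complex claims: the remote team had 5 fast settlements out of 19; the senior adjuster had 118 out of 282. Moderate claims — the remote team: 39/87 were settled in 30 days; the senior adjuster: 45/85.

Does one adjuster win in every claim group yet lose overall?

Simple: the remote team 237/373 = 63.5%, the senior adjuster 15/21 = 71.4% → the senior adjuster
Complex: the remote team 5/19 = 26.3%, the senior adjuster 118/282 = 41.8% → the senior adjuster
Moderate: the remote team 39/87 = 44.8%, the senior adjuster 45/85 = 52.9% → the senior adjuster
Overall: the remote team 281/479 = 58.7%, the senior adjuster 178/388 = 45.9% → the remote team
The senior adjuster wins each claim group but the remote team wins overall — the comparison reverses. The senior adjuster's claims skew toward complex, which has a lower base rate.

Yes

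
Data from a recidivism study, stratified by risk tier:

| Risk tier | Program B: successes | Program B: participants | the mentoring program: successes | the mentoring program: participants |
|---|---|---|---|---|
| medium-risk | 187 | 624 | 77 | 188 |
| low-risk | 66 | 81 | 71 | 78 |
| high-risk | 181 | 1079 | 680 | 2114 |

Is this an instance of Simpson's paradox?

No

Medium-risk: Program B 187/624 = 30.0%, the mentoring program 77/188 = 41.0% → the mentoring program
Low-risk: Program B 66/81 = 81.5%, the mentoring program 71/78 = 91.0% → the mentoring program
High-risk: Program B 181/1079 = 16.8%, the mentoring program 680/2114 = 32.2% → the mentoring program
Overall: Program B 434/1784 = 24.3%, the mentoring program 828/2380 = 34.8% → the mentoring program
The mentoring program wins overall and in every risk group — no reversal.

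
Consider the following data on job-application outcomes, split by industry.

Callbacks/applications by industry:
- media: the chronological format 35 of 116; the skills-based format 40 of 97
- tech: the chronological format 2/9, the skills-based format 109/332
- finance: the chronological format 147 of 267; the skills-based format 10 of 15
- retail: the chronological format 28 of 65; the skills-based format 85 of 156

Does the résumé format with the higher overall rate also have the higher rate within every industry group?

No

Media: the chronological format 35/116 = 30.2%, the skills-based format 40/97 = 41.2% → the skills-based format
Tech: the chronological format 2/9 = 22.2%, the skills-based format 109/332 = 32.8% → the skills-based format
Finance: the chronological format 147/267 = 55.1%, the skills-based format 10/15 = 66.7% → the skills-based format
Retail: the chronological format 28/65 = 43.1%, the skills-based format 85/156 = 54.5% → the skills-based format
Overall: the chronological format 212/457 = 46.4%, the skills-based format 244/600 = 40.7% → the chronological format
The skills-based format wins each industry group but the chronological format wins overall — the comparison reverses. The skills-based format's applications skew toward tech, which has a lower base rate.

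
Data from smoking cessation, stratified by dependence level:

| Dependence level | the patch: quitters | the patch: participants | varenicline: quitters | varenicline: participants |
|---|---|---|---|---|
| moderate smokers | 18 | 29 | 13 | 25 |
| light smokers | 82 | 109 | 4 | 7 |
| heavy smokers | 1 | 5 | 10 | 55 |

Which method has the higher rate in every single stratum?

the patch

Moderate smokers: the patch 18/29 = 62.1%, varenicline 13/25 = 52.0% → the patch
Light smokers: the patch 82/109 = 75.2%, varenicline 4/7 = 57.1% → the patch
Heavy smokers: the patch 1/5 = 20.0%, varenicline 10/55 = 18.2% → the patch
The patch has the higher rate in all 3 groups.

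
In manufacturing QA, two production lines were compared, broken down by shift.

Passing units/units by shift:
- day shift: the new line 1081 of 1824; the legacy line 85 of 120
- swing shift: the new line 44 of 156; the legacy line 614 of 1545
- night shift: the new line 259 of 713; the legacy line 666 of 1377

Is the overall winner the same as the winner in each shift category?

Day shift: the new line 1081/1824 = 59.3%, the legacy line 85/120 = 70.8% → the legacy line
Swing shift: the new line 44/156 = 28.2%, the legacy line 614/1545 = 39.7% → the legacy line
Night shift: the new line 259/713 = 36.3%, the legacy line 666/1377 = 48.4% → the legacy line
Overall: the new line 1384/2693 = 51.4%, the legacy line 1365/3042 = 44.9% → the new line
The legacy line wins each shift group but the new line wins overall — the comparison reverses. The legacy line's units skew toward swing shift, which has a lower base rate.

No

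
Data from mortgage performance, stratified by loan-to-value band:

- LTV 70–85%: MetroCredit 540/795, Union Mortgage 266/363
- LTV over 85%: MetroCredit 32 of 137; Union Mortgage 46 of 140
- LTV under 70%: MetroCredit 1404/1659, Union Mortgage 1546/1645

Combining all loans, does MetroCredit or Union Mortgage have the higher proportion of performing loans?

Union Mortgage

LTV 70–85%: MetroCredit 540/795 = 67.9%, Union Mortgage 266/363 = 73.3% → Union Mortgage
LTV over 85%: MetroCredit 32/137 = 23.4%, Union Mortgage 46/140 = 32.9% → Union Mortgage
LTV under 70%: MetroCredit 1404/1659 = 84.6%, Union Mortgage 1546/1645 = 94.0% → Union Mortgage
Overall: MetroCredit 1976/2591 = 76.3%, Union Mortgage 1858/2148 = 86.5% → Union Mortgage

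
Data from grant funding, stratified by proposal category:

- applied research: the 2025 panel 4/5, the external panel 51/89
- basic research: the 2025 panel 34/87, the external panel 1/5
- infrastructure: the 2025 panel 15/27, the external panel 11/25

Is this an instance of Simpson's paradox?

Applied research: the 2025 panel 4/5 = 80.0%, the external panel 51/89 = 57.3% → the 2025 panel
Basic research: the 2025 panel 34/87 = 39.1%, the external panel 1/5 = 20.0% → the 2025 panel
Infrastructure: the 2025 panel 15/27 = 55.6%, the external panel 11/25 = 44.0% → the 2025 panel
Overall: the 2025 panel 53/119 = 44.5%, the external panel 63/119 = 52.9% → the external panel
The 2025 panel wins each proposal group but the external panel wins overall — the comparison reverses. The 2025 panel's proposals skew toward basic research, which has a lower base rate.

Yes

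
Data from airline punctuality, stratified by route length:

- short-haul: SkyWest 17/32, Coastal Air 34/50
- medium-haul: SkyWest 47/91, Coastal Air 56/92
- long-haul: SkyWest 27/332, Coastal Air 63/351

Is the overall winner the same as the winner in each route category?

Yes

Short-haul: SkyWest 17/32 = 53.1%, Coastal Air 34/50 = 68.0% → Coastal Air
Medium-haul: SkyWest 47/91 = 51.6%, Coastal Air 56/92 = 60.9% → Coastal Air
Long-haul: SkyWest 27/332 = 8.1%, Coastal Air 63/351 = 17.9% → Coastal Air
Overall: SkyWest 91/455 = 20.0%, Coastal Air 153/493 = 31.0% → Coastal Air
Coastal Air wins overall and in every route group — no reversal.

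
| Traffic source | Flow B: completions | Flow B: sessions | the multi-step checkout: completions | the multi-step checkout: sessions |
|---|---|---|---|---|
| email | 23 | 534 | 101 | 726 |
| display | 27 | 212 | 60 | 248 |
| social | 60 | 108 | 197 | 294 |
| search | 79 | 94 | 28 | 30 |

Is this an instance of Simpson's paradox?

Email: Flow B 23/534 = 4.3%, the multi-step checkout 101/726 = 13.9% → the multi-step checkout
Display: Flow B 27/212 = 12.7%, the multi-step checkout 60/248 = 24.2% → the multi-step checkout
Social: Flow B 60/108 = 55.6%, the multi-step checkout 197/294 = 67.0% → the multi-step checkout
Search: Flow B 79/94 = 84.0%, the multi-step checkout 28/30 = 93.3% → the multi-step checkout
Overall: Flow B 189/948 = 19.9%, the multi-step checkout 386/1298 = 29.7% → the multi-step checkout
The multi-step checkout wins overall and in every traffic group — no reversal.

No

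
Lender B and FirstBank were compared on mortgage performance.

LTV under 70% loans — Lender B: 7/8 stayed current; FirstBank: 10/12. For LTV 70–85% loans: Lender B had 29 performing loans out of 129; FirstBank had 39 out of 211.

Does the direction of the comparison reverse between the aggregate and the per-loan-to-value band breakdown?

LTV under 70%: Lender B 7/8 = 87.5%, FirstBank 10/12 = 83.3% → Lender B
LTV 70–85%: Lender B 29/129 = 22.5%, FirstBank 39/211 = 18.5% → Lender B
Overall: Lender B 36/137 = 26.3%, FirstBank 49/223 = 22.0% → Lender B
Lender B wins overall and in every loan-to-value group — no reversal.

No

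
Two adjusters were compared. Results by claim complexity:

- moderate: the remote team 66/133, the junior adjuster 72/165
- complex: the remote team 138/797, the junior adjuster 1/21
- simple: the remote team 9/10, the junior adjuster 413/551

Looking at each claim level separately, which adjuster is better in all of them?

the remote team

Moderate: the remote team 66/133 = 49.6%, the junior adjuster 72/165 = 43.6% → the remote team
Complex: the remote team 138/797 = 17.3%, the junior adjuster 1/21 = 4.8% → the remote team
Simple: the remote team 9/10 = 90.0%, the junior adjuster 413/551 = 75.0% → the remote team
The remote team has the higher rate in all 3 groups.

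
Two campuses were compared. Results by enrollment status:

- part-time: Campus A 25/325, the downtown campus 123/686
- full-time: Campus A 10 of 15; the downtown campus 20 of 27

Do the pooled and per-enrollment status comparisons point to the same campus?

Yes

Part-time: Campus A 25/325 = 7.7%, the downtown campus 123/686 = 17.9% → the downtown campus
Full-time: Campus A 10/15 = 66.7%, the downtown campus 20/27 = 74.1% → the downtown campus
Overall: Campus A 35/340 = 10.3%, the downtown campus 143/713 = 20.1% → the downtown campus
The downtown campus wins overall and in every enrollment group — no reversal.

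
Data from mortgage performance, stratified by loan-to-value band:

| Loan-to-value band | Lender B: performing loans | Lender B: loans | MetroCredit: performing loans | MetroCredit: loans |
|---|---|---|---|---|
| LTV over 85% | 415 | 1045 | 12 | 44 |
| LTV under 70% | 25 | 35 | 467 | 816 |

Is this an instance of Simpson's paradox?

LTV over 85%: Lender B 415/1045 = 39.7%, MetroCredit 12/44 = 27.3% → Lender B
LTV under 70%: Lender B 25/35 = 71.4%, MetroCredit 467/816 = 57.2% → Lender B
Overall: Lender B 440/1080 = 40.7%, MetroCredit 479/860 = 55.7% → MetroCredit
Lender B wins each loan-to-value group but MetroCredit wins overall — the comparison reverses. Lender B's loans skew toward LTV over 85%, which has a lower base rate.

Yes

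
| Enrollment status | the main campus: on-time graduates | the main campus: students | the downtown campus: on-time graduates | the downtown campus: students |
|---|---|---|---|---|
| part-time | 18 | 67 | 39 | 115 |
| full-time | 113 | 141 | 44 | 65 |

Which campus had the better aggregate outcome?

Part-time: the main campus 18/67 = 26.9%, the downtown campus 39/115 = 33.9% → the downtown campus
Full-time: the main campus 113/141 = 80.1%, the downtown campus 44/65 = 67.7% → the main campus
Overall: the main campus 131/208 = 63.0%, the downtown campus 83/180 = 46.1% → the main campus
(Neither sweeps every enrollment group, but the main campus has the higher pooled rate.)

the main campus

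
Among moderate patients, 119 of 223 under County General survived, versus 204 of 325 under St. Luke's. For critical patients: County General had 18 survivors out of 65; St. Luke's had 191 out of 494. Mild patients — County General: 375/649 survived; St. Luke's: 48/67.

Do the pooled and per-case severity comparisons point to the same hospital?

Moderate: County General 119/223 = 53.4%, St. Luke's 204/325 = 62.8% → St. Luke's
Critical: County General 18/65 = 27.7%, St. Luke's 191/494 = 38.7% → St. Luke's
Mild: County General 375/649 = 57.8%, St. Luke's 48/67 = 71.6% → St. Luke's
Overall: County General 512/937 = 54.6%, St. Luke's 443/886 = 50.0% → County General
St. Luke's wins each case group but County General wins overall — the comparison reverses. St. Luke's's patients skew toward critical, which has a lower base rate.

No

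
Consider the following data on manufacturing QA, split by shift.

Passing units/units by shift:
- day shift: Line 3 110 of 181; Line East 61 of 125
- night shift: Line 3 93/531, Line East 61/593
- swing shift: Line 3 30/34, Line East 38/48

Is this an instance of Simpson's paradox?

Day shift: Line 3 110/181 = 60.8%, Line East 61/125 = 48.8% → Line 3
Night shift: Line 3 93/531 = 17.5%, Line East 61/593 = 10.3% → Line 3
Swing shift: Line 3 30/34 = 88.2%, Line East 38/48 = 79.2% → Line 3
Overall: Line 3 233/746 = 31.2%, Line East 160/766 = 20.9% → Line 3
Line 3 wins overall and in every shift group — no reversal.

No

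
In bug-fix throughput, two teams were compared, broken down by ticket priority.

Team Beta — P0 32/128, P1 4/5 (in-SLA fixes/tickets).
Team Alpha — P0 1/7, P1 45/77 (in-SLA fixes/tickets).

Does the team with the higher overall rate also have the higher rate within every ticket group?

P0: Team Beta 32/128 = 25.0%, Team Alpha 1/7 = 14.3% → Team Beta
P1: Team Beta 4/5 = 80.0%, Team Alpha 45/77 = 58.4% → Team Beta
Overall: Team Beta 36/133 = 27.1%, Team Alpha 46/84 = 54.8% → Team Alpha
Team Beta wins each ticket group but Team Alpha wins overall — the comparison reverses. Team Beta's tickets skew toward P0, which has a lower base rate.

No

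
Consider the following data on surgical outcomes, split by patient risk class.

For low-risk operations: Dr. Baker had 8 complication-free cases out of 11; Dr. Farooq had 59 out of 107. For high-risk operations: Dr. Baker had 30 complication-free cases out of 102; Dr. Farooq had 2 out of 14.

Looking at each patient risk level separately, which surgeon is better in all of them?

Dr. Baker

Low-risk: Dr. Baker 8/11 = 72.7%, Dr. Farooq 59/107 = 55.1% → Dr. Baker
High-risk: Dr. Baker 30/102 = 29.4%, Dr. Farooq 2/14 = 14.3% → Dr. Baker
Dr. Baker has the higher rate in both groups.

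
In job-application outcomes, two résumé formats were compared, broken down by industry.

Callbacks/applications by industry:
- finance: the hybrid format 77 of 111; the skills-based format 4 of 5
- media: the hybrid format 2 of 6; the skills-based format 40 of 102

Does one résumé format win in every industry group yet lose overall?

Finance: the hybrid format 77/111 = 69.4%, the skills-based format 4/5 = 80.0% → the skills-based format
Media: the hybrid format 2/6 = 33.3%, the skills-based format 40/102 = 39.2% → the skills-based format
Overall: the hybrid format 79/117 = 67.5%, the skills-based format 44/107 = 41.1% → the hybrid format
The skills-based format wins each industry group but the hybrid format wins overall — the comparison reverses. The skills-based format's applications skew toward media, which has a lower base rate.

Yes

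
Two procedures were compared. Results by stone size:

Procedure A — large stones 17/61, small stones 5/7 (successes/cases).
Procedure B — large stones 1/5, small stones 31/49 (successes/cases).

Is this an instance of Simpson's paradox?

Large stones: Procedure A 17/61 = 27.9%, Procedure B 1/5 = 20.0% → Procedure A
Small stones: Procedure A 5/7 = 71.4%, Procedure B 31/49 = 63.3% → Procedure A
Overall: Procedure A 22/68 = 32.4%, Procedure B 32/54 = 59.3% → Procedure B
Procedure A wins each stone group but Procedure B wins overall — the comparison reverses. Procedure A's cases skew toward large stones, which has a lower base rate.

Yes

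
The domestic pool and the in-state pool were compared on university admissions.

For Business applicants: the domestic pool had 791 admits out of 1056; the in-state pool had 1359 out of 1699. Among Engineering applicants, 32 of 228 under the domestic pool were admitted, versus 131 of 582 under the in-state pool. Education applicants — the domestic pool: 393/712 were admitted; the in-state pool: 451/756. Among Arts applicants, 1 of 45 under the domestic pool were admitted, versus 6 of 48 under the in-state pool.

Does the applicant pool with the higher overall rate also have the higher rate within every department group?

Business: the domestic pool 791/1056 = 74.9%, the in-state pool 1359/1699 = 80.0% → the in-state pool
Engineering: the domestic pool 32/228 = 14.0%, the in-state pool 131/582 = 22.5% → the in-state pool
Education: the domestic pool 393/712 = 55.2%, the in-state pool 451/756 = 59.7% → the in-state pool
Arts: the domestic pool 1/45 = 2.2%, the in-state pool 6/48 = 12.5% → the in-state pool
Overall: the domestic pool 1217/2041 = 59.6%, the in-state pool 1947/3085 = 63.1% → the in-state pool
The in-state pool wins overall and in every department group — no reversal.

Yes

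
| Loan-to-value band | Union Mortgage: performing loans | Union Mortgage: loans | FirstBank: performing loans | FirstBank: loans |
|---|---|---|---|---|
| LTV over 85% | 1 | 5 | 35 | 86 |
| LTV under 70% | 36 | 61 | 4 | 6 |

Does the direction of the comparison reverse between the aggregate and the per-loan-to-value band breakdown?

LTV over 85%: Union Mortgage 1/5 = 20.0%, FirstBank 35/86 = 40.7% → FirstBank
LTV under 70%: Union Mortgage 36/61 = 59.0%, FirstBank 4/6 = 66.7% → FirstBank
Overall: Union Mortgage 37/66 = 56.1%, FirstBank 39/92 = 42.4% → Union Mortgage
FirstBank wins each loan-to-value group but Union Mortgage wins overall — the comparison reverses. FirstBank's loans skew toward LTV over 85%, which has a lower base rate.

Yes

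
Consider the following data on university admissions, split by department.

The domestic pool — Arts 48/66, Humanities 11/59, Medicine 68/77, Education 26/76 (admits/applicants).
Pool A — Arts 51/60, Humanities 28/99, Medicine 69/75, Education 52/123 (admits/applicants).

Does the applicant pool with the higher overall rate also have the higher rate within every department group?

Yes

Arts: the domestic pool 48/66 = 72.7%, Pool A 51/60 = 85.0% → Pool A
Humanities: the domestic pool 11/59 = 18.6%, Pool A 28/99 = 28.3% → Pool A
Medicine: the domestic pool 68/77 = 88.3%, Pool A 69/75 = 92.0% → Pool A
Education: the domestic pool 26/76 = 34.2%, Pool A 52/123 = 42.3% → Pool A
Overall: the domestic pool 153/278 = 55.0%, Pool A 200/357 = 56.0% → Pool A
Pool A wins overall and in every department group — no reversal.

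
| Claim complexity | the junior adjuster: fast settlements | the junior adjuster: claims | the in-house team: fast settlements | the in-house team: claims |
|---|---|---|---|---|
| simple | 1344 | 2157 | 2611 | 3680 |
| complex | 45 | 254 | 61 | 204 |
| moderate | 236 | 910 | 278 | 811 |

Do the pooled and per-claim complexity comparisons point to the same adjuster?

Yes

Simple: the junior adjuster 1344/2157 = 62.3%, the in-house team 2611/3680 = 71.0% → the in-house team
Complex: the junior adjuster 45/254 = 17.7%, the in-house team 61/204 = 29.9% → the in-house team
Moderate: the junior adjuster 236/910 = 25.9%, the in-house team 278/811 = 34.3% → the in-house team
Overall: the junior adjuster 1625/3321 = 48.9%, the in-house team 2950/4695 = 62.8% → the in-house team
The in-house team wins overall and in every claim group — no reversal.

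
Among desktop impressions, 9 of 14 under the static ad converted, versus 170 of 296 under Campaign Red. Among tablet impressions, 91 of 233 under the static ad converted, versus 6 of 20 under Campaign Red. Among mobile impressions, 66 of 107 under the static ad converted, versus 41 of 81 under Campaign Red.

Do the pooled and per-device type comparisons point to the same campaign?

Desktop: the static ad 9/14 = 64.3%, Campaign Red 170/296 = 57.4% → the static ad
Tablet: the static ad 91/233 = 39.1%, Campaign Red 6/20 = 30.0% → the static ad
Mobile: the static ad 66/107 = 61.7%, Campaign Red 41/81 = 50.6% → the static ad
Overall: the static ad 166/354 = 46.9%, Campaign Red 217/397 = 54.7% → Campaign Red
The static ad wins each device group but Campaign Red wins overall — the comparison reverses. The static ad's impressions skew toward tablet, which has a lower base rate.

No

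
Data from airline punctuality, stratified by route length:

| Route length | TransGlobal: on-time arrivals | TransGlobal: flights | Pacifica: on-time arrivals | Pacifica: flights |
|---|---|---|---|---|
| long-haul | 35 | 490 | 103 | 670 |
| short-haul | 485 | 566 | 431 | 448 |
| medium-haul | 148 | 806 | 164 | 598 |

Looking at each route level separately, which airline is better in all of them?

Long-haul: TransGlobal 35/490 = 7.1%, Pacifica 103/670 = 15.4% → Pacifica
Short-haul: TransGlobal 485/566 = 85.7%, Pacifica 431/448 = 96.2% → Pacifica
Medium-haul: TransGlobal 148/806 = 18.4%, Pacifica 164/598 = 27.4% → Pacifica
Pacifica has the higher rate in all 3 groups.

Pacifica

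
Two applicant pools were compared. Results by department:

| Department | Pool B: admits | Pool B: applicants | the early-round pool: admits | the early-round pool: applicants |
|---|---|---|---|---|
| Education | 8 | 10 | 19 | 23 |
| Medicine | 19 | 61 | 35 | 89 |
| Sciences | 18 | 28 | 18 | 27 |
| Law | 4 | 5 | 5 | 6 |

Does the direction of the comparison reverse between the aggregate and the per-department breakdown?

No

Education: Pool B 8/10 = 80.0%, the early-round pool 19/23 = 82.6% → the early-round pool
Medicine: Pool B 19/61 = 31.1%, the early-round pool 35/89 = 39.3% → the early-round pool
Sciences: Pool B 18/28 = 64.3%, the early-round pool 18/27 = 66.7% → the early-round pool
Law: Pool B 4/5 = 80.0%, the early-round pool 5/6 = 83.3% → the early-round pool
Overall: Pool B 49/104 = 47.1%, the early-round pool 77/145 = 53.1% → the early-round pool
The early-round pool wins overall and in every department group — no reversal.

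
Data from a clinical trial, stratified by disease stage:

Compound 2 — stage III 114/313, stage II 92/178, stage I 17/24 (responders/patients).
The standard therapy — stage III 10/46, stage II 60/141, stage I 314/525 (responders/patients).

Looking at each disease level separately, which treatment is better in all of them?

Stage III: Compound 2 114/313 = 36.4%, the standard therapy 10/46 = 21.7% → Compound 2
Stage II: Compound 2 92/178 = 51.7%, the standard therapy 60/141 = 42.6% → Compound 2
Stage I: Compound 2 17/24 = 70.8%, the standard therapy 314/525 = 59.8% → Compound 2
Compound 2 has the higher rate in all 3 groups.

Compound 2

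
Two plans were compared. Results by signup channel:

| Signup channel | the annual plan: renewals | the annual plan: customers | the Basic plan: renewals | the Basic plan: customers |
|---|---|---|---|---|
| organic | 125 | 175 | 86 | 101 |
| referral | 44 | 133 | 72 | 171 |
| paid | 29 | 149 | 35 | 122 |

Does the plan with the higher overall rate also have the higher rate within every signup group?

Yes

Organic: the annual plan 125/175 = 71.4%, the Basic plan 86/101 = 85.1% → the Basic plan
Referral: the annual plan 44/133 = 33.1%, the Basic plan 72/171 = 42.1% → the Basic plan
Paid: the annual plan 29/149 = 19.5%, the Basic plan 35/122 = 28.7% → the Basic plan
Overall: the annual plan 198/457 = 43.3%, the Basic plan 193/394 = 49.0% → the Basic plan
The Basic plan wins overall and in every signup group — no reversal.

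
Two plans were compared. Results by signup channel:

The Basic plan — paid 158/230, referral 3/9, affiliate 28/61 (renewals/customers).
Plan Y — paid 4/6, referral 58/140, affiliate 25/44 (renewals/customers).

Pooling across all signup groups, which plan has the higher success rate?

the Basic plan

Paid: the Basic plan 158/230 = 68.7%, Plan Y 4/6 = 66.7% → the Basic plan
Referral: the Basic plan 3/9 = 33.3%, Plan Y 58/140 = 41.4% → Plan Y
Affiliate: the Basic plan 28/61 = 45.9%, Plan Y 25/44 = 56.8% → Plan Y
Overall: the Basic plan 189/300 = 63.0%, Plan Y 87/190 = 45.8% → the Basic plan
(Neither sweeps every signup group, but the Basic plan has the higher pooled rate.)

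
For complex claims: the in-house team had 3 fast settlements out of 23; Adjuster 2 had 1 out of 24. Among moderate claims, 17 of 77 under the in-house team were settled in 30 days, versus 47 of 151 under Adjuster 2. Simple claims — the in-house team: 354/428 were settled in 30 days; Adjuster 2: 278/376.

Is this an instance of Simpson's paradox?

Complex: the in-house team 3/23 = 13.0%, Adjuster 2 1/24 = 4.2% → the in-house team
Moderate: the in-house team 17/77 = 22.1%, Adjuster 2 47/151 = 31.1% → Adjuster 2
Simple: the in-house team 354/428 = 82.7%, Adjuster 2 278/376 = 73.9% → the in-house team
Overall: the in-house team 374/528 = 70.8%, Adjuster 2 326/551 = 59.2% → the in-house team
Neither sweeps: the in-house team wins 2 of 3 groups, Adjuster 2 wins 1. The in-house team wins overall but not every group — no Simpson reversal.

No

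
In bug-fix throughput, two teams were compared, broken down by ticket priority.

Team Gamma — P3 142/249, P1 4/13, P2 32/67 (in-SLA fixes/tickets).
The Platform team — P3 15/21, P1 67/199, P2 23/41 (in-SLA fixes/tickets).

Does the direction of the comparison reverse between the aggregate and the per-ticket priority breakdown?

Yes

P3: Team Gamma 142/249 = 57.0%, the Platform team 15/21 = 71.4% → the Platform team
P1: Team Gamma 4/13 = 30.8%, the Platform team 67/199 = 33.7% → the Platform team
P2: Team Gamma 32/67 = 47.8%, the Platform team 23/41 = 56.1% → the Platform team
Overall: Team Gamma 178/329 = 54.1%, the Platform team 105/261 = 40.2% → Team Gamma
The Platform team wins each ticket group but Team Gamma wins overall — the comparison reverses. The Platform team's tickets skew toward P1, which has a lower base rate.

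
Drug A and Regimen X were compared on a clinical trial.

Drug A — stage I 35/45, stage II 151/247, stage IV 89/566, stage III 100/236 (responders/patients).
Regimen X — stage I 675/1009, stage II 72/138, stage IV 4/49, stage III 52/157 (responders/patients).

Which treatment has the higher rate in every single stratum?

Stage I: Drug A 35/45 = 77.8%, Regimen X 675/1009 = 66.9% → Drug A
Stage II: Drug A 151/247 = 61.1%, Regimen X 72/138 = 52.2% → Drug A
Stage IV: Drug A 89/566 = 15.7%, Regimen X 4/49 = 8.2% → Drug A
Stage III: Drug A 100/236 = 42.4%, Regimen X 52/157 = 33.1% → Drug A
Drug A has the higher rate in all 4 groups.

Drug A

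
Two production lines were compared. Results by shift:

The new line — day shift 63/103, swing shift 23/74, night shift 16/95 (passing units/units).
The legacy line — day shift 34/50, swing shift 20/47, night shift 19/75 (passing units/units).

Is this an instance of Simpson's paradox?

Day shift: the new line 63/103 = 61.2%, the legacy line 34/50 = 68.0% → the legacy line
Swing shift: the new line 23/74 = 31.1%, the legacy line 20/47 = 42.6% → the legacy line
Night shift: the new line 16/95 = 16.8%, the legacy line 19/75 = 25.3% → the legacy line
Overall: the new line 102/272 = 37.5%, the legacy line 73/172 = 42.4% → the legacy line
The legacy line wins overall and in every shift group — no reversal.

No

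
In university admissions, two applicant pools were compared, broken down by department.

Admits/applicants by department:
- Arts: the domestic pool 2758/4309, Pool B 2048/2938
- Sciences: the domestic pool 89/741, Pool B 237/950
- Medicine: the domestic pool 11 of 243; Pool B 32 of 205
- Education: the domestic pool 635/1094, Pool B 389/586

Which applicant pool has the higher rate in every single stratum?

Pool B

Arts: the domestic pool 2758/4309 = 64.0%, Pool B 2048/2938 = 69.7% → Pool B
Sciences: the domestic pool 89/741 = 12.0%, Pool B 237/950 = 24.9% → Pool B
Medicine: the domestic pool 11/243 = 4.5%, Pool B 32/205 = 15.6% → Pool B
Education: the domestic pool 635/1094 = 58.0%, Pool B 389/586 = 66.4% → Pool B
Pool B has the higher rate in all 4 groups.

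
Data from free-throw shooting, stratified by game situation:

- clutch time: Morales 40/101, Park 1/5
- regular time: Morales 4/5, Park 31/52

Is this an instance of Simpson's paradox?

Clutch time: Morales 40/101 = 39.6%, Park 1/5 = 20.0% → Morales
Regular time: Morales 4/5 = 80.0%, Park 31/52 = 59.6% → Morales
Overall: Morales 44/106 = 41.5%, Park 32/57 = 56.1% → Park
Morales wins each game group but Park wins overall — the comparison reverses. Morales's attempts skew toward clutch time, which has a lower base rate.

Yes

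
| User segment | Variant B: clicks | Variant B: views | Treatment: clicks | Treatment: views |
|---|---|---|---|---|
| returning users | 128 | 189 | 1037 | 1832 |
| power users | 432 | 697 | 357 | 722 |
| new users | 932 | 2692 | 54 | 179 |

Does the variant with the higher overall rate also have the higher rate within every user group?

Returning users: Variant B 128/189 = 67.7%, Treatment 1037/1832 = 56.6% → Variant B
Power users: Variant B 432/697 = 62.0%, Treatment 357/722 = 49.4% → Variant B
New users: Variant B 932/2692 = 34.6%, Treatment 54/179 = 30.2% → Variant B
Overall: Variant B 1492/3578 = 41.7%, Treatment 1448/2733 = 53.0% → Treatment
Variant B wins each user group but Treatment wins overall — the comparison reverses. Variant B's views skew toward new users, which has a lower base rate.

No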